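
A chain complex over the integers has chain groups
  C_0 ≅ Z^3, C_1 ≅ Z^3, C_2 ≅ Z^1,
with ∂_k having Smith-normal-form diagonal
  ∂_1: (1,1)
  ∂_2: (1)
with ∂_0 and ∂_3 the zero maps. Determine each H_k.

H_0: b_0 = 3 − 0 − 2 = 1; torsion from ∂_1 factors > 1: none. So H_0 = Z.
H_1: b_1 = 3 − 2 − 1 = 0; torsion from ∂_2 factors > 1: none. So H_1 = 0.
H_2: b_2 = 1 − 1 − 0 = 0; torsion from ∂_3 factors > 1: none. So H_2 = 0.

H_0 = Z,  H_1 = 0,  H_2 = 0.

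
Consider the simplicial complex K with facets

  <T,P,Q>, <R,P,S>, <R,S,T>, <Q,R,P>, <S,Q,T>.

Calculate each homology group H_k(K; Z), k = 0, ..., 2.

Take the total order P < Q < R < S < T on the vertex set. Then K (dimension 2) consists of the simplices:

  0-simplices (5): P, Q, R, S, T
  1-simplices (10): PQ, PR, PS, PT, QR, QS, QT, RS, RT, ST
  2-simplices (5): PQR, PQT, PRS, QST, RST

giving chain groups C_0 ≅ Z^5, C_1 ≅ Z^10, C_2 ≅ Z^5.

Boundary ∂_1: C_1 → C_0 is given by ∂[p,q] = [q] − [p].
The 5×10 boundary matrix has rank 4 and Smith normal form diag(1,1,1,1).

∂_2: C_2 → C_1 acts by ∂[p,q,r] = [q,r] − [p,r] + [p,q]. For instance
  ∂PRS = RS − PS + PR,
  ∂PQT = QT − PT + PQ.
As a 10×5 matrix over Z this has rank 5, with invariant factors (1,1,1,1,1).

Now H_k = ker ∂_k / im ∂_{k+1}, so:

  H_0: rank C_0 − rank ∂_1 = 5 − 4 = 1, and the invariant factors of ∂_1 are all 1, so H_0 ≅ Z.
  H_1: rank ker ∂_1 − rank ∂_2 = (10 − 4) − 5 = 1, and the invariant factors of ∂_2 are all 1, so H_1 ≅ Z.
  H_2: rank ker ∂_2 − rank ∂_3 = (5 − 5) − 0 = 0, and there is no ∂_3, so H_2 ≅ 0.

As a check, the Euler characteristic is 5 − 10 + 5 = 0, which agrees with 1 − 1 + 0 = 0.
(K is a triangulation of the Möbius band.)

H_0 = Z,  H_1 = Z,  H_2 = 0.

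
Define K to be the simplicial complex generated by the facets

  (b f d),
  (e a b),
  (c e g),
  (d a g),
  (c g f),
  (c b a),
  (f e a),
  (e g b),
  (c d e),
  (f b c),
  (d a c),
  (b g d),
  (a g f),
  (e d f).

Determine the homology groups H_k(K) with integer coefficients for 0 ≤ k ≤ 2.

Order the vertices as a < b < c < d < e < f < g. Listing each simplex with vertices in this order, K has dimension 2 with simplices:

  0-simplices (7): a, b, c, d, e, f, g
  1-simplices (21): ab, ac, ad, ae, af, ag, bc, bd, be, bf, bg, cd, ce, cf, cg, de, df, dg, ef, eg, fg
  2-simplices (14): abc, abe, acd, adg, aef, afg, bcf, bdf, bdg, beg, cde, ceg, cfg, def

Hence C_0 ≅ Z^7, C_1 ≅ Z^21, C_2 ≅ Z^14.

The boundary map ∂_1: C_1 → C_0 maps an edge to its endpoints' difference, ∂[p,q] = q − p. For instance
  ∂de = e − d.
This gives a 7×21 integer matrix of rank 6; reducing to Smith normal form yields diagonal entries (1,1,1,1,1,1).

∂_2: C_2 → C_1 maps a triangle to the signed sum of its edges. For instance
  ∂aef = ef − af + ae,
  ∂cde = de − ce + cd.
The resulting 21×14 matrix has rank 13, and its Smith normal form has invariant factors (1,1,1,1,1,1,1,1,1,1,1,1,1).

Reading off H_k = ker ∂_k / im ∂_{k+1}:

  H_0: rank C_0 − rank ∂_1 = 7 − 6 = 1, and the invariant factors of ∂_1 are all 1, so H_0 = Z.
  H_1: rank ker ∂_1 − rank ∂_2 = (21 − 6) − 13 = 2, and the invariant factors of ∂_2 are all 1, so H_1 = Z^2.
  H_2: rank ker ∂_2 − rank ∂_3 = (14 − 13) − 0 = 1, and there is no ∂_3, so H_2 = Z.

H_0 = Z,  H_1 = Z^2,  H_2 = Z.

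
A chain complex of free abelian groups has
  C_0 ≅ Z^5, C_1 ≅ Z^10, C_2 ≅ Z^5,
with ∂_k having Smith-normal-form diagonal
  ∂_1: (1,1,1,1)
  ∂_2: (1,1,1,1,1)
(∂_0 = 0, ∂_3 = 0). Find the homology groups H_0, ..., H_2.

H_0: b_0 = 5 − 0 − 4 = 1; torsion from ∂_1 factors > 1: none. So H_0 = Z.
H_1: b_1 = 10 − 4 − 5 = 1; torsion from ∂_2 factors > 1: none. So H_1 = Z.
H_2: b_2 = 5 − 5 − 0 = 0; torsion from ∂_3 factors > 1: none. So H_2 = 0.

H_0 = Z,  H_1 = Z,  H_2 = 0.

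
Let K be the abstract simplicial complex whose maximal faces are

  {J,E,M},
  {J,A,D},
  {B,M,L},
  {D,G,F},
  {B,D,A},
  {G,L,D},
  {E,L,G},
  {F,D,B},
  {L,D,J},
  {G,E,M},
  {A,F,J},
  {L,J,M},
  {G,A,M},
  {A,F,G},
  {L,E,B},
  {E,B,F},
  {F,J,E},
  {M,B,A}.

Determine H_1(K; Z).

Order the vertices as A < B < D < E < F < G < J < L < M. Listing each simplex with vertices in this order, K has dimension 2 with simplices:

  0-simplices (9): A, B, D, E, F, G, J, L, M
  1-simplices (27): AB, AD, AF, AG, AJ, AM, BD, BE, BF, BL, BM, DF, DG, DJ, DL, EF, EG, EJ, EL, EM, FG, FJ, GL, GM, JL, JM, LM
  2-simplices (18): ABD, ABM, ADJ, AFG, AFJ, AGM, BDF, BEF, BEL, BLM, DFG, DGL, DJL, EFJ, EGL, EGM, EJM, JLM

so the chain groups are C_0 ≅ Z^9, C_1 ≅ Z^27, C_2 ≅ Z^18.

The boundary map ∂_1: C_1 → C_0 maps an edge to its endpoints' difference, ∂[p,q] = q − p. For instance
  ∂GM = M − G.
The resulting 9×27 matrix has rank 8, and its Smith normal form has invariant factors (1,1,1,1,1,1,1,1).

∂_2: C_2 → C_1 acts by ∂[p,q,r] = [q,r] − [p,r] + [p,q]. For instance
  ∂AFG = FG − AG + AF,
  ∂AFJ = FJ − AJ + AF.
As a 27×18 matrix over Z this has rank 18, with invariant factors (1,1,1,1,1,1,1,1,1,1,1,1,1,1,1,1,1,2).

Computing H_k = (kernel of ∂_k) / (image of ∂_{k+1}):

  H_1: rank ker ∂_1 − rank ∂_2 = (27 − 8) − 18 = 1, and ∂_2 has invariant factor 2 > 1, so H_1 = Z ⊕ Z/2Z.

H_1 = Z ⊕ Z/2Z.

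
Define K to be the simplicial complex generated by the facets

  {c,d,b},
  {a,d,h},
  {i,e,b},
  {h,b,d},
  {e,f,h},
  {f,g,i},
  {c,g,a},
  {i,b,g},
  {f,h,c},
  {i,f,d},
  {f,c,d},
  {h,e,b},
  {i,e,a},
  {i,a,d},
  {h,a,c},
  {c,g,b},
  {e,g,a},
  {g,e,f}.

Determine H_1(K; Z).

Order the vertices as a < b < c < d < e < f < g < h < i. Listing each simplex with vertices in this order, K has dimension 2 with simplices:

  0-simplices (9): a, b, c, d, e, f, g, h, i
  1-simplices (27): ac, ad, ae, ag, ah, ai, bc, bd, be, bg, bh, bi, cd, cf, cg, ch, df, dh, di, ef, eg, eh, ei, fg, fh, fi, gi
  2-simplices (18): acg, ach, adh, adi, aeg, aei, bcd, bcg, bdh, beh, bei, bgi, cdf, cfh, dfi, efg, efh, fgi

so the chain groups are C_0 ≅ Z^9, C_1 ≅ Z^27, C_2 ≅ Z^18.

Boundary ∂_1: C_1 → C_0 is given by ∂[p,q] = [q] − [p].
This gives a 9×27 integer matrix of rank 8; reducing to Smith normal form yields diagonal entries (1,1,1,1,1,1,1,1).

Boundary ∂_2: C_2 → C_1 maps a triangle to the signed sum of its edges. For instance
  ∂beh = eh − bh + be,
  ∂bgi = gi − bi + bg.
This gives a 27×18 integer matrix of rank 18; reducing to Smith normal form yields diagonal entries (1,1,1,1,1,1,1,1,1,1,1,1,1,1,1,1,1,2).

Computing H_k = (kernel of ∂_k) / (image of ∂_{k+1}):

  H_1: rank ker ∂_1 − rank ∂_2 = (27 − 8) − 18 = 1, and ∂_2 has invariant factor 2 > 1, so H_1 = Z ⊕ Z_2.

H_1 = Z ⊕ Z_2.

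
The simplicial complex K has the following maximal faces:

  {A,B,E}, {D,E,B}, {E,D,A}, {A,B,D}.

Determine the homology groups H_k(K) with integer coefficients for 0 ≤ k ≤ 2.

H_0 = Z,  H_1 = 0,  H_2 = Z.

Fix the vertex order A < B < D < E and write every simplex with vertices in increasing order. Then dim K = 2 and the simplices of K are:

  0-simplices (4): A, B, D, E
  1-simplices (6): AB, AD, AE, BD, BE, DE
  2-simplices (4): ABD, ABE, ADE, BDE

Hence C_0 ≅ Z^4, C_1 ≅ Z^6, C_2 ≅ Z^4.

∂_1: C_1 → C_0 maps an edge to its endpoints' difference, ∂[p,q] = q − p.
The 4×6 boundary matrix has rank 3 and Smith normal form diag(1,1,1).

∂_2: C_2 → C_1 acts by ∂[p,q,r] = [q,r] − [p,r] + [p,q]. For instance
  ∂ABD = BD − AD + AB,
  ∂BDE = DE − BE + BD.
The 6×4 boundary matrix has rank 3 and Smith normal form diag(1,1,1).

Now H_k = ker ∂_k / im ∂_{k+1}, so:

  H_0: rank C_0 − rank ∂_1 = 4 − 3 = 1, and the invariant factors of ∂_1 are all 1, so H_0 = Z.
  H_1: rank ker ∂_1 − rank ∂_2 = (6 − 3) − 3 = 0, and the invariant factors of ∂_2 are all 1, so H_1 = 0.
  H_2: rank ker ∂_2 − rank ∂_3 = (4 − 3) − 0 = 1, and there is no ∂_3, so H_2 = Z.

As a check, the Euler characteristic is 4 − 6 + 4 = 2, which agrees with 1 − 0 + 1 = 2.
(K is a triangulation of the 2-sphere S^2.)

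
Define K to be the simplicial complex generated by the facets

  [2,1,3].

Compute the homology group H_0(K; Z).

H_0 = Z.

Take the total order 1 < 2 < 3 on the vertex set. Then K (dimension 2) consists of the simplices:

  0-simplices (3): [1], [2], [3]
  1-simplices (3): [1,2], [1,3], [2,3]
  2-simplices (1): [1,2,3]

giving chain groups C_0 ≅ Z^3, C_1 ≅ Z^3, C_2 ≅ Z^1.

Boundary ∂_1: C_1 → C_0 sends each edge [p,q] (with p < q) to q − p.
The 3×3 boundary matrix has rank 2 and Smith normal form diag(1,1).

Boundary ∂_2: C_2 → C_1 acts by ∂[p,q,r] = [q,r] − [p,r] + [p,q]. For instance
  ∂[1,2,3] = [2,3] − [1,3] + [1,2].
The 3×1 boundary matrix has rank 1 and Smith normal form diag(1).

Reading off H_k = ker ∂_k / im ∂_{k+1}:

  H_0: rank C_0 − rank ∂_1 = 3 − 2 = 1, and the invariant factors of ∂_1 are all 1, so H_0 = Z.

(K is a triangulation of the 2-simplex.)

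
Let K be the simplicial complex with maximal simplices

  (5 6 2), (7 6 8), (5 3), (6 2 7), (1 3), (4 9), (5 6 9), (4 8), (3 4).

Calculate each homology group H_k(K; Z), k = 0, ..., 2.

H_0 = Z,  H_1 = Z^2,  H_2 = 0.

We work with the vertex ordering 1 < 2 < 3 < 4 < 5 < 6 < 7 < 8 < 9. The simplices of K, each written with vertices in increasing order, are:

  0-simplices (9): [1], [2], [3], [4], [5], [6], [7], [8], [9]
  1-simplices (14): [1,3], [2,5], [2,6], [2,7], [3,4], [3,5], [4,8], [4,9], [5,6], [5,9], [6,7], [6,8], [6,9], [7,8]
  2-simplices (4): [2,5,6], [2,6,7], [5,6,9], [6,7,8]

Hence C_0 ≅ Z^9, C_1 ≅ Z^14, C_2 ≅ Z^4.

Boundary ∂_1: C_1 → C_0 is given by ∂[p,q] = [q] − [p].
The 9×14 boundary matrix has rank 8 and Smith normal form diag(1,1,1,1,1,1,1,1).

Boundary ∂_2: C_2 → C_1 acts by ∂[p,q,r] = [q,r] − [p,r] + [p,q]. For instance
  ∂[6,7,8] = [7,8] − [6,8] + [6,7],
  ∂[5,6,9] = [6,9] − [5,9] + [5,6].
The 14×4 boundary matrix has rank 4 and Smith normal form diag(1,1,1,1).

Computing H_k = (kernel of ∂_k) / (image of ∂_{k+1}):

  H_0: rank C_0 − rank ∂_1 = 9 − 8 = 1, and the invariant factors of ∂_1 are all 1, so H_0 ≅ Z.
  H_1: rank ker ∂_1 − rank ∂_2 = (14 − 8) − 4 = 2, and the invariant factors of ∂_2 are all 1, so H_1 ≅ Z^2.
  H_2: rank ker ∂_2 − rank ∂_3 = (4 − 4) − 0 = 0, and there is no ∂_3, so H_2 ≅ 0.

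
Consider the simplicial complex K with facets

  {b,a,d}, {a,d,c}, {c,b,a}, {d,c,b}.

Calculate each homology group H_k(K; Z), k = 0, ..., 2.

Fix the vertex order a < b < c < d and write every simplex with vertices in increasing order. Then dim K = 2 and the simplices of K are:

  0-simplices (4): a, b, c, d
  1-simplices (6): ab, ac, ad, bc, bd, cd
  2-simplices (4): abc, abd, acd, bcd

so the chain groups are C_0 ≅ Z^4, C_1 ≅ Z^6, C_2 ≅ Z^4.

∂_1: C_1 → C_0 is given by ∂[p,q] = [q] − [p].
The 4×6 boundary matrix has rank 3 and Smith normal form diag(1,1,1).

∂_2: C_2 → C_1 maps a triangle to the signed sum of its edges. For instance
  ∂abd = bd − ad + ab,
  ∂abc = bc − ac + ab.
This gives a 6×4 integer matrix of rank 3; reducing to Smith normal form yields diagonal entries (1,1,1).

Computing H_k = (kernel of ∂_k) / (image of ∂_{k+1}):

  H_0: rank C_0 − rank ∂_1 = 4 − 3 = 1, and the invariant factors of ∂_1 are all 1, so H_0 ≅ Z.
  H_1: rank ker ∂_1 − rank ∂_2 = (6 − 3) − 3 = 0, and the invariant factors of ∂_2 are all 1, so H_1 ≅ 0.
  H_2: rank ker ∂_2 − rank ∂_3 = (4 − 3) − 0 = 1, and there is no ∂_3, so H_2 ≅ Z.

(K is a triangulation of the 2-sphere S^2.)

H_0 = Z,  H_1 = 0,  H_2 = Z.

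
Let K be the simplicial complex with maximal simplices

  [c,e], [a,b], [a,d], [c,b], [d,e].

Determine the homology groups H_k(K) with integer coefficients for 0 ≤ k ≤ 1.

K has 5 vertices, 5 edges.
rank ∂_0 = 0, rank ∂_1 = 4 ⇒ b_0 = 5 − 0 − 4 = 1; all invariant factors of ∂_1 are 1 so no torsion. So H_0 ≅ Z.
rank ∂_1 = 4, rank ∂_2 = 0 ⇒ b_1 = 5 − 4 − 0 = 1. So H_1 ≅ Z.

H_0 ≅ Z,  H_1 ≅ Z.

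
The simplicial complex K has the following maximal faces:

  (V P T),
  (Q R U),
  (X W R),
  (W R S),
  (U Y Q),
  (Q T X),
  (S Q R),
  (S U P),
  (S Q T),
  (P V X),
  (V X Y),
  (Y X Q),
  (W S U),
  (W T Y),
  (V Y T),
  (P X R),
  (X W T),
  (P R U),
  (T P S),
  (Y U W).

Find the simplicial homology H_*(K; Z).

H_0 ≅ Z,  H_1 ≅ Z ⊕ Z/2,  H_2 = 0.

Order the vertices as P < Q < R < S < T < U < V < W < X < Y. Listing each simplex with vertices in this order, K has dimension 2 with simplices:

  0-simplices (10): P, Q, R, S, T, U, V, W, X, Y
  1-simplices (30): PR, PS, PT, PU, PV, PX, QR, QS, QT, QU, QX, QY, RS, RU, RW, RX, ST, SU, SW, TV, TW, TX, TY, UW, UY, VX, VY, WX, WY, XY
  2-simplices (20): PRU, PRX, PST, PSU, PTV, PVX, QRS, QRU, QST, QTX, QUY, QXY, RSW, RWX, SUW, TVY, TWX, TWY, UWY, VXY

Hence C_0 ≅ Z^10, C_1 ≅ Z^30, C_2 ≅ Z^20.

∂_1: C_1 → C_0 is given by ∂[p,q] = [q] − [p]. For instance
  ∂PR = R − P.
As a 10×30 matrix over Z this has rank 9, with invariant factors (1,1,1,1,1,1,1,1,1).

The boundary map ∂_2: C_2 → C_1 maps a triangle to the signed sum of its edges. For instance
  ∂RWX = WX − RX + RW,
  ∂UWY = WY − UY + UW.
The resulting 30×20 matrix has rank 20, and its Smith normal form has invariant factors (1,1,1,1,1,1,1,1,1,1,1,1,1,1,1,1,1,1,1,2).

Now H_k = ker ∂_k / im ∂_{k+1}, so:

  H_0: rank C_0 − rank ∂_1 = 10 − 9 = 1, and the invariant factors of ∂_1 are all 1, so H_0 ≅ Z.
  H_1: rank ker ∂_1 − rank ∂_2 = (30 − 9) − 20 = 1, and ∂_2 has invariant factor 2 > 1, so H_1 ≅ Z ⊕ Z/2.
  H_2: rank ker ∂_2 − rank ∂_3 = (20 − 20) − 0 = 0, and there is no ∂_3, so H_2 ≅ 0.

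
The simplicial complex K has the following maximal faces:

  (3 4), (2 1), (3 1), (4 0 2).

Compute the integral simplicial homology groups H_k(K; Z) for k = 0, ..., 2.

Fix the vertex order 0 < 1 < 2 < 3 < 4 and write every simplex with vertices in increasing order. Then dim K = 2 and the simplices of K are:

  0-simplices (5): [0], [1], [2], [3], [4]
  1-simplices (6): [0,2], [0,4], [1,2], [1,3], [2,4], [3,4]
  2-simplices (1): [0,2,4]

Hence C_0 ≅ Z^5, C_1 ≅ Z^6, C_2 ≅ Z^1.

Boundary ∂_1: C_1 → C_0 is given by ∂[p,q] = [q] − [p]. For instance
  ∂[2,4] = [4] − [2].
The resulting 5×6 matrix has rank 4, and its Smith normal form has invariant factors (1,1,1,1).

Boundary ∂_2: C_2 → C_1 sends each 2-simplex [p,q,r] to [q,r] − [p,r] + [p,q]. For instance
  ∂[0,2,4] = [2,4] − [0,4] + [0,2].
The 6×1 boundary matrix has rank 1 and Smith normal form diag(1).

From H_k ≅ ker(∂_k) / im(∂_{k+1}) we obtain:

  H_0: rank C_0 − rank ∂_1 = 5 − 4 = 1, and the invariant factors of ∂_1 are all 1, so H_0 = Z.
  H_1: rank ker ∂_1 − rank ∂_2 = (6 − 4) − 1 = 1, and the invariant factors of ∂_2 are all 1, so H_1 = Z.
  H_2: rank ker ∂_2 − rank ∂_3 = (1 − 1) − 0 = 0, and there is no ∂_3, so H_2 = 0.

H_0 = Z,  H_1 = Z,  H_2 = 0.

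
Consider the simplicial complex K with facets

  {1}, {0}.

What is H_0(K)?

We work with the vertex ordering 0 < 1. The simplices of K, each written with vertices in increasing order, are:

  0-simplices (2): [0], [1]

Hence C_0 ≅ Z^2.

Computing H_k = (kernel of ∂_k) / (image of ∂_{k+1}):

  H_0: rank C_0 − rank ∂_1 = 2 − 0 = 2, and there is no ∂_1, so H_0 = Z^2.

H_0 ≅ Z^2.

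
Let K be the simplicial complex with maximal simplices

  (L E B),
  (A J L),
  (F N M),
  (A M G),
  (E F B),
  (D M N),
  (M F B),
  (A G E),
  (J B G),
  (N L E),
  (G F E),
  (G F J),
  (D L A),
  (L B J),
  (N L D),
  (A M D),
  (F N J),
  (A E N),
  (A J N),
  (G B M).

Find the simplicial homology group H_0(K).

H_0 ≅ Z.

Fix the vertex order A < B < D < E < F < G < J < L < M < N and write every simplex with vertices in increasing order. Then dim K = 2 and the simplices of K are:

  0-simplices (10): A, B, D, E, F, G, J, L, M, N
  1-simplices (30): AD, AE, AG, AJ, AL, AM, AN, BE, BF, BG, BJ, BL, BM, DL, DM, DN, EF, EG, EL, EN, FG, FJ, FM, FN, GJ, GM, JL, JN, LN, MN
  2-simplices (20): ADL, ADM, AEG, AEN, AGM, AJL, AJN, BEF, BEL, BFM, BGJ, BGM, BJL, DLN, DMN, EFG, ELN, FGJ, FJN, FMN

giving chain groups C_0 ≅ Z^10, C_1 ≅ Z^30, C_2 ≅ Z^20.

∂_1: C_1 → C_0 maps an edge to its endpoints' difference, ∂[p,q] = q − p. For instance
  ∂FM = M − F.
The resulting 10×30 matrix has rank 9, and its Smith normal form has invariant factors (1,1,1,1,1,1,1,1,1).

∂_2: C_2 → C_1 sends each 2-simplex [p,q,r] to [q,r] − [p,r] + [p,q]. For instance
  ∂AEN = EN − AN + AE,
  ∂BGM = GM − BM + BG.
This gives a 30×20 integer matrix of rank 20; reducing to Smith normal form yields diagonal entries (1,1,1,1,1,1,1,1,1,1,1,1,1,1,1,1,1,1,1,2).

Computing H_k = (kernel of ∂_k) / (image of ∂_{k+1}):

  H_0: rank C_0 − rank ∂_1 = 10 − 9 = 1, and the invariant factors of ∂_1 are all 1, so H_0 ≅ Z.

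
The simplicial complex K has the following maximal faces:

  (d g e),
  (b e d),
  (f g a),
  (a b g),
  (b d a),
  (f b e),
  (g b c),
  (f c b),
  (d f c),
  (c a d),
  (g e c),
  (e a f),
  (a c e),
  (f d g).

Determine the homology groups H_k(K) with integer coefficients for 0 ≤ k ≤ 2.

H_0 ≅ Z,  H_1 ≅ Z^2,  H_2 ≅ Z.

K has 7 vertices, 21 edges, 14 triangles.
rank ∂_0 = 0, rank ∂_1 = 6 ⇒ b_0 = 7 − 0 − 6 = 1; all invariant factors of ∂_1 are 1 so no torsion. So H_0 ≅ Z.
rank ∂_1 = 6, rank ∂_2 = 13 ⇒ b_1 = 21 − 6 − 13 = 2; all invariant factors of ∂_2 are 1 so no torsion. So H_1 ≅ Z^2.
rank ∂_2 = 13, rank ∂_3 = 0 ⇒ b_2 = 14 − 13 − 0 = 1. So H_2 ≅ Z.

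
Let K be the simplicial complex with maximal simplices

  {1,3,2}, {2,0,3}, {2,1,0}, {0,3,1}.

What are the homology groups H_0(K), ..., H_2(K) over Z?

H_0 ≅ Z,  H_1 = 0,  H_2 ≅ Z.

We work with the vertex ordering 0 < 1 < 2 < 3. The simplices of K, each written with vertices in increasing order, are:

  0-simplices (4): [0], [1], [2], [3]
  1-simplices (6): [0,1], [0,2], [0,3], [1,2], [1,3], [2,3]
  2-simplices (4): [0,1,2], [0,1,3], [0,2,3], [1,2,3]

so the chain groups are C_0 ≅ Z^4, C_1 ≅ Z^6, C_2 ≅ Z^4.

The boundary map ∂_1: C_1 → C_0 sends each edge [p,q] (with p < q) to q − p. For instance
  ∂[2,3] = [3] − [2].
As a 4×6 matrix over Z this has rank 3, with invariant factors (1,1,1).

The boundary map ∂_2: C_2 → C_1 sends each 2-simplex [p,q,r] to [q,r] − [p,r] + [p,q]. For instance
  ∂[0,1,3] = [1,3] − [0,3] + [0,1],
  ∂[1,2,3] = [2,3] − [1,3] + [1,2].
The resulting 6×4 matrix has rank 3, and its Smith normal form has invariant factors (1,1,1).

Reading off H_k = ker ∂_k / im ∂_{k+1}:

  H_0: rank C_0 − rank ∂_1 = 4 − 3 = 1, and the invariant factors of ∂_1 are all 1, so H_0 ≅ Z.
  H_1: rank ker ∂_1 − rank ∂_2 = (6 − 3) − 3 = 0, and the invariant factors of ∂_2 are all 1, so H_1 ≅ 0.
  H_2: rank ker ∂_2 − rank ∂_3 = (4 − 3) − 0 = 1, and there is no ∂_3, so H_2 ≅ Z.

(K is a triangulation of the 2-sphere S^2.)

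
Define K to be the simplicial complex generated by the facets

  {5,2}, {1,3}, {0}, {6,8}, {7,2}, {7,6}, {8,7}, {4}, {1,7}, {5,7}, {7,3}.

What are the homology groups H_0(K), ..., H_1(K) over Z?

H_0 ≅ Z^3,  H_1 ≅ Z^3.

Fix the vertex order 0 < 1 < 2 < 3 < 4 < 5 < 6 < 7 < 8 and write every simplex with vertices in increasing order. Then dim K = 1 and the simplices of K are:

  0-simplices (9): [0], [1], [2], [3], [4], [5], [6], [7], [8]
  1-simplices (9): [1,3], [1,7], [2,5], [2,7], [3,7], [5,7], [6,7], [6,8], [7,8]

Hence C_0 ≅ Z^9, C_1 ≅ Z^9.

∂_1: C_1 → C_0 maps an edge to its endpoints' difference, ∂[p,q] = q − p.
The 9×9 boundary matrix has rank 6 and Smith normal form diag(1,1,1,1,1,1).

Reading off H_k = ker ∂_k / im ∂_{k+1}:

  H_0: rank C_0 − rank ∂_1 = 9 − 6 = 3, and the invariant factors of ∂_1 are all 1, so H_0 ≅ Z^3.
  H_1: rank ker ∂_1 − rank ∂_2 = (9 − 6) − 0 = 3, and there is no ∂_2, so H_1 ≅ Z^3.

(K is a triangulation of the disjoint union of a wedge of 3 circles and a set of 2 points.)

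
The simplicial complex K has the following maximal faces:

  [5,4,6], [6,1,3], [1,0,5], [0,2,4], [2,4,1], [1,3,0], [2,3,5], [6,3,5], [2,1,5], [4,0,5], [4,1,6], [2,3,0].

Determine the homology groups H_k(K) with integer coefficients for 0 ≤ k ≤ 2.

H_0 = Z,  H_1 = Z/2,  H_2 = 0.

Fix the vertex order 0 < 1 < 2 < 3 < 4 < 5 < 6 and write every simplex with vertices in increasing order. Then dim K = 2 and the simplices of K are:

  0-simplices (7): [0], [1], [2], [3], [4], [5], [6]
  1-simplices (18): [0,1], [0,2], [0,3], [0,4], [0,5], [1,2], [1,3], [1,4], [1,5], [1,6], [2,3], [2,4], [2,5], [3,5], [3,6], [4,5], [4,6], [5,6]
  2-simplices (12): [0,1,3], [0,1,5], [0,2,3], [0,2,4], [0,4,5], [1,2,4], [1,2,5], [1,3,6], [1,4,6], [2,3,5], [3,5,6], [4,5,6]

Hence C_0 ≅ Z^7, C_1 ≅ Z^18, C_2 ≅ Z^12.

The boundary map ∂_1: C_1 → C_0 maps an edge to its endpoints' difference, ∂[p,q] = q − p. For instance
  ∂[1,5] = [5] − [1].
This gives a 7×18 integer matrix of rank 6; reducing to Smith normal form yields diagonal entries (1,1,1,1,1,1).

∂_2: C_2 → C_1 sends each 2-simplex [p,q,r] to [q,r] − [p,r] + [p,q]. For instance
  ∂[4,5,6] = [5,6] − [4,6] + [4,5],
  ∂[2,3,5] = [3,5] − [2,5] + [2,3].
This gives a 18×12 integer matrix of rank 12; reducing to Smith normal form yields diagonal entries (1,1,1,1,1,1,1,1,1,1,1,2).

Reading off H_k = ker ∂_k / im ∂_{k+1}:

  H_0: rank C_0 − rank ∂_1 = 7 − 6 = 1, and the invariant factors of ∂_1 are all 1, so H_0 = Z.
  H_1: rank ker ∂_1 − rank ∂_2 = (18 − 6) − 12 = 0, and ∂_2 has invariant factor 2 > 1, so H_1 = Z/2.
  H_2: rank ker ∂_2 − rank ∂_3 = (12 − 12) − 0 = 0, and there is no ∂_3, so H_2 = 0.

As a check, the Euler characteristic is 7 − 18 + 12 = 1, which agrees with 1 − 0 + 0 = 1.
(K is a triangulation of the real projective plane RP^2.)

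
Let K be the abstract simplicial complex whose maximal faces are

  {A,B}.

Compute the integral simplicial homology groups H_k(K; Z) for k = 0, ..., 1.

Fix the vertex order A < B and write every simplex with vertices in increasing order. Then dim K = 1 and the simplices of K are:

  0-simplices (2): A, B
  1-simplices (1): AB

Hence C_0 ≅ Z^2, C_1 ≅ Z^1.

∂_1: C_1 → C_0 maps an edge to its endpoints' difference, ∂[p,q] = q − p.
This gives a 2×1 integer matrix of rank 1; reducing to Smith normal form yields diagonal entries (1).

Computing H_k = (kernel of ∂_k) / (image of ∂_{k+1}):

  H_0: rank C_0 − rank ∂_1 = 2 − 1 = 1, and the invariant factors of ∂_1 are all 1, so H_0 ≅ Z.
  H_1: rank ker ∂_1 − rank ∂_2 = (1 − 1) − 0 = 0, and there is no ∂_2, so H_1 ≅ 0.

As a check, the Euler characteristic is 2 − 1 = 1, which agrees with 1 − 0 = 1.

H_0 ≅ Z,  H_1 = 0.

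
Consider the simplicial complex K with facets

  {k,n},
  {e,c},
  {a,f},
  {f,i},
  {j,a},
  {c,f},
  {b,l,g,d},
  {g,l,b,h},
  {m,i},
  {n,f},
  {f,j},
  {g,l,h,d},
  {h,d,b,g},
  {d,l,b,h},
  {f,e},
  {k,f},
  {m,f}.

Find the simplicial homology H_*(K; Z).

H_0 = Z^2,  H_1 = Z^4,  H_2 = 0,  H_3 = Z.

We work with the vertex ordering a < b < c < d < e < f < g < h < i < j < k < l < m < n. The simplices of K, each written with vertices in increasing order, are:

  0-simplices (14): a, b, c, d, e, f, g, h, i, j, k, l, m, n
  1-simplices (22): af, aj, bd, bg, bh, bl, ce, cf, dg, dh, dl, ef, fi, fj, fk, fm, fn, gh, gl, hl, im, kn
  2-simplices (10): bdg, bdh, bdl, bgh, bgl, bhl, dgh, dgl, dhl, ghl
  3-simplices (5): bdgh, bdgl, bdhl, bghl, dghl

Hence C_0 ≅ Z^14, C_1 ≅ Z^22, C_2 ≅ Z^10, C_3 ≅ Z^5.

Boundary ∂_1: C_1 → C_0 maps an edge to its endpoints' difference, ∂[p,q] = q − p.
This gives a 14×22 integer matrix of rank 12; reducing to Smith normal form yields diagonal entries (1,1,1,1,1,1,1,1,1,1,1,1).

The boundary map ∂_2: C_2 → C_1 acts by ∂[p,q,r] = [q,r] − [p,r] + [p,q]. For instance
  ∂bhl = hl − bl + bh,
  ∂bgl = gl − bl + bg.
As a 22×10 matrix over Z this has rank 6, with invariant factors (1,1,1,1,1,1).

Boundary ∂_3: C_3 → C_2 sends each 3-simplex σ to the alternating sum Σ_i (−1)^i (σ with its i-th vertex removed). For instance
  ∂bdgh = dgh − bgh + bdh − bdg,
  ∂bdgl = dgl − bgl + bdl − bdg.
As a 10×5 matrix over Z this has rank 4, with invariant factors (1,1,1,1).

Reading off H_k = ker ∂_k / im ∂_{k+1}:

  H_0: rank C_0 − rank ∂_1 = 14 − 12 = 2, and the invariant factors of ∂_1 are all 1, so H_0 = Z^2.
  H_1: rank ker ∂_1 − rank ∂_2 = (22 − 12) − 6 = 4, and the invariant factors of ∂_2 are all 1, so H_1 = Z^4.
  H_2: rank ker ∂_2 − rank ∂_3 = (10 − 6) − 4 = 0, and the invariant factors of ∂_3 are all 1, so H_2 = 0.
  H_3: rank ker ∂_3 − rank ∂_4 = (5 − 4) − 0 = 1, and there is no ∂_4, so H_3 = Z.

As a check, the Euler characteristic is 14 − 22 + 10 − 5 = -3, which agrees with 2 − 4 + 0 − 1 = -3.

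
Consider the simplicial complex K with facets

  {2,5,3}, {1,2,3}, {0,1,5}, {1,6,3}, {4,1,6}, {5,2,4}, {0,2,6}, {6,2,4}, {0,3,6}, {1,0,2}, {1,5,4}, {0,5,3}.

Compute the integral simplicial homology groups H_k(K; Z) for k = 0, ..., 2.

Order the vertices as 0 < 1 < 2 < 3 < 4 < 5 < 6. Listing each simplex with vertices in this order, K has dimension 2 with simplices:

  0-simplices (7): [0], [1], [2], [3], [4], [5], [6]
  1-simplices (18): [0,1], [0,2], [0,3], [0,5], [0,6], [1,2], [1,3], [1,4], [1,5], [1,6], [2,3], [2,4], [2,5], [2,6], [3,5], [3,6], [4,5], [4,6]
  2-simplices (12): [0,1,2], [0,1,5], [0,2,6], [0,3,5], [0,3,6], [1,2,3], [1,3,6], [1,4,5], [1,4,6], [2,3,5], [2,4,5], [2,4,6]

giving chain groups C_0 ≅ Z^7, C_1 ≅ Z^18, C_2 ≅ Z^12.

The boundary map ∂_1: C_1 → C_0 is given by ∂[p,q] = [q] − [p].
This gives a 7×18 integer matrix of rank 6; reducing to Smith normal form yields diagonal entries (1,1,1,1,1,1).

The boundary map ∂_2: C_2 → C_1 sends each 2-simplex [p,q,r] to [q,r] − [p,r] + [p,q]. For instance
  ∂[2,3,5] = [3,5] − [2,5] + [2,3],
  ∂[1,2,3] = [2,3] − [1,3] + [1,2].
The resulting 18×12 matrix has rank 12, and its Smith normal form has invariant factors (1,1,1,1,1,1,1,1,1,1,1,2).

Computing H_k = (kernel of ∂_k) / (image of ∂_{k+1}):

  H_0: rank C_0 − rank ∂_1 = 7 − 6 = 1, and the invariant factors of ∂_1 are all 1, so H_0 = Z.
  H_1: rank ker ∂_1 − rank ∂_2 = (18 − 6) − 12 = 0, and ∂_2 has invariant factor 2 > 1, so H_1 = Z/2.
  H_2: rank ker ∂_2 − rank ∂_3 = (12 − 12) − 0 = 0, and there is no ∂_3, so H_2 = 0.

H_0 = Z,  H_1 = Z/2,  H_2 = 0.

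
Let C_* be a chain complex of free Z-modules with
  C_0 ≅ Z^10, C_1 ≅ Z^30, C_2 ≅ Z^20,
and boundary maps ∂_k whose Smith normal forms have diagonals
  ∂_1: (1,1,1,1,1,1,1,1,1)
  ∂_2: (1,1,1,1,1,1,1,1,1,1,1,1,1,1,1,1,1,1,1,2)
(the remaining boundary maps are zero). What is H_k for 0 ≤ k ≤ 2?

H_0: b_0 = 10 − 0 − 9 = 1; torsion from ∂_1 factors > 1: none. So H_0 ≅ Z.
H_1: b_1 = 30 − 9 − 20 = 1; torsion from ∂_2 factors > 1: [2]. So H_1 ≅ Z ⊕ Z/2.
H_2: b_2 = 20 − 20 − 0 = 0; torsion from ∂_3 factors > 1: none. So H_2 ≅ 0.

H_0 ≅ Z,  H_1 ≅ Z ⊕ Z/2,  H_2 = 0.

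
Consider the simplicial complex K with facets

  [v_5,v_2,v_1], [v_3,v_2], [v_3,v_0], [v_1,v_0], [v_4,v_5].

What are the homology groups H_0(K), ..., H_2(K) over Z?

H_0 = Z,  H_1 = Z,  H_2 = 0.

We work with the vertex ordering v_0 < v_1 < v_2 < v_3 < v_4 < v_5. The simplices of K, each written with vertices in increasing order, are:

  0-simplices (6): [v_0], [v_1], [v_2], [v_3], [v_4], [v_5]
  1-simplices (7): [v_0,v_1], [v_0,v_3], [v_1,v_2], [v_1,v_5], [v_2,v_3], [v_2,v_5], [v_4,v_5]
  2-simplices (1): [v_1,v_2,v_5]

so the chain groups are C_0 ≅ Z^6, C_1 ≅ Z^7, C_2 ≅ Z^1.

Boundary ∂_1: C_1 → C_0 is given by ∂[p,q] = [q] − [p].
The resulting 6×7 matrix has rank 5, and its Smith normal form has invariant factors (1,1,1,1,1).

Boundary ∂_2: C_2 → C_1 maps a triangle to the signed sum of its edges. For instance
  ∂[v_1,v_2,v_5] = [v_2,v_5] − [v_1,v_5] + [v_1,v_2].
This gives a 7×1 integer matrix of rank 1; reducing to Smith normal form yields diagonal entries (1).

Reading off H_k = ker ∂_k / im ∂_{k+1}:

  H_0: rank C_0 − rank ∂_1 = 6 − 5 = 1, and the invariant factors of ∂_1 are all 1, so H_0 ≅ Z.
  H_1: rank ker ∂_1 − rank ∂_2 = (7 − 5) − 1 = 1, and the invariant factors of ∂_2 are all 1, so H_1 ≅ Z.
  H_2: rank ker ∂_2 − rank ∂_3 = (1 − 1) − 0 = 0, and there is no ∂_3, so H_2 ≅ 0.

As a check, the Euler characteristic is 6 − 7 + 1 = 0, which agrees with 1 − 1 + 0 = 0.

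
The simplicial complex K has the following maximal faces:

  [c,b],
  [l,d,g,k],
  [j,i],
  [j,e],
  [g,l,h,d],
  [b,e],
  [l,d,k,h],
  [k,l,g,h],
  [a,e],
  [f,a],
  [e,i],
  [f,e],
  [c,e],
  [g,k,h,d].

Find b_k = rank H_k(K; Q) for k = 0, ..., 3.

Take the total order a < b < c < d < e < f < g < h < i < j < k < l on the vertex set. Then K (dimension 3) consists of the simplices:

  0-simplices (12): a, b, c, d, e, f, g, h, i, j, k, l
  1-simplices (19): ae, af, bc, be, ce, dg, dh, dk, dl, ef, ei, ej, gh, gk, gl, hk, hl, ij, kl
  2-simplices (10): dgh, dgk, dgl, dhk, dhl, dkl, ghk, ghl, gkl, hkl
  3-simplices (5): dghk, dghl, dgkl, dhkl, ghkl

giving chain groups C_0 ≅ Z^12, C_1 ≅ Z^19, C_2 ≅ Z^10, C_3 ≅ Z^5.

The boundary map ∂_1: C_1 → C_0 maps an edge to its endpoints' difference, ∂[p,q] = q − p. For instance
  ∂bc = c − b.
The resulting 12×19 matrix has rank 10, and its Smith normal form has invariant factors (1,1,1,1,1,1,1,1,1,1).

Boundary ∂_2: C_2 → C_1 maps a triangle to the signed sum of its edges. For instance
  ∂dkl = kl − dl + dk,
  ∂ghl = hl − gl + gh.
The resulting 19×10 matrix has rank 6, and its Smith normal form has invariant factors (1,1,1,1,1,1).

Boundary ∂_3: C_3 → C_2 sends each 3-simplex σ to the alternating sum Σ_i (−1)^i (σ with its i-th vertex removed). For instance
  ∂dghk = ghk − dhk + dgk − dgh,
  ∂dhkl = hkl − dkl + dhl − dhk.
As a 10×5 matrix over Z this has rank 4, with invariant factors (1,1,1,1).

From H_k ≅ ker(∂_k) / im(∂_{k+1}) we obtain:

  H_0: rank C_0 − rank ∂_1 = 12 − 10 = 2, and the invariant factors of ∂_1 are all 1, so H_0 = Z^2.
  H_1: rank ker ∂_1 − rank ∂_2 = (19 − 10) − 6 = 3, and the invariant factors of ∂_2 are all 1, so H_1 = Z^3.
  H_2: rank ker ∂_2 − rank ∂_3 = (10 − 6) − 4 = 0, and the invariant factors of ∂_3 are all 1, so H_2 = 0.
  H_3: rank ker ∂_3 − rank ∂_4 = (5 − 4) − 0 = 1, and there is no ∂_4, so H_3 = Z.

(K is a triangulation of the disjoint union of the 3-sphere S^3 and a wedge of 3 circles.)

Hence the Betti numbers are b_0 = 2, b_1 = 3, b_2 = 0, b_3 = 1.

b_0 = 2, b_1 = 3, b_2 = 0, b_3 = 1.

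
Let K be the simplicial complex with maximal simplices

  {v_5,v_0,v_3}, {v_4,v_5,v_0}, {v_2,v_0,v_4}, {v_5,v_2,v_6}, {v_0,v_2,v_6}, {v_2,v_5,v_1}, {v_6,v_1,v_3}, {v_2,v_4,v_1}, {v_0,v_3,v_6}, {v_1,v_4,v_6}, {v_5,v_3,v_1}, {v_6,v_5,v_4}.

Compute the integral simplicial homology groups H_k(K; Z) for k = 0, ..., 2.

H_0 = Z,  H_1 = Z/2,  H_2 = 0.

K has 7 vertices, 18 edges, 12 triangles.
rank ∂_0 = 0, rank ∂_1 = 6 ⇒ b_0 = 7 − 0 − 6 = 1; all invariant factors of ∂_1 are 1 so no torsion. So H_0 = Z.
rank ∂_1 = 6, rank ∂_2 = 12 ⇒ b_1 = 18 − 6 − 12 = 0; ∂_2 has invariant factor(s) [2] giving torsion. So H_1 = Z/2.
rank ∂_2 = 12, rank ∂_3 = 0 ⇒ b_2 = 12 − 12 − 0 = 0. So H_2 = 0.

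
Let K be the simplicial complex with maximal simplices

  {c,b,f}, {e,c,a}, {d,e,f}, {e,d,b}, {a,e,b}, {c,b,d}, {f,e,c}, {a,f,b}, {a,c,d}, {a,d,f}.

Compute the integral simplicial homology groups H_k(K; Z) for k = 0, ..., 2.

H_0 ≅ Z,  H_1 ≅ Z/2,  H_2 = 0.

Take the total order a < b < c < d < e < f on the vertex set. Then K (dimension 2) consists of the simplices:

  0-simplices (6): a, b, c, d, e, f
  1-simplices (15): ab, ac, ad, ae, af, bc, bd, be, bf, cd, ce, cf, de, df, ef
  2-simplices (10): abe, abf, acd, ace, adf, bcd, bcf, bde, cef, def

giving chain groups C_0 ≅ Z^6, C_1 ≅ Z^15, C_2 ≅ Z^10.

The boundary map ∂_1: C_1 → C_0 maps an edge to its endpoints' difference, ∂[p,q] = q − p.
The 6×15 boundary matrix has rank 5 and Smith normal form diag(1,1,1,1,1).

Boundary ∂_2: C_2 → C_1 sends each 2-simplex [p,q,r] to [q,r] − [p,r] + [p,q]. For instance
  ∂bde = de − be + bd,
  ∂bcd = cd − bd + bc.
This gives a 15×10 integer matrix of rank 10; reducing to Smith normal form yields diagonal entries (1,1,1,1,1,1,1,1,1,2).

From H_k ≅ ker(∂_k) / im(∂_{k+1}) we obtain:

  H_0: rank C_0 − rank ∂_1 = 6 − 5 = 1, and the invariant factors of ∂_1 are all 1, so H_0 = Z.
  H_1: rank ker ∂_1 − rank ∂_2 = (15 − 5) − 10 = 0, and ∂_2 has invariant factor 2 > 1, so H_1 = Z/2.
  H_2: rank ker ∂_2 − rank ∂_3 = (10 − 10) − 0 = 0, and there is no ∂_3, so H_2 = 0.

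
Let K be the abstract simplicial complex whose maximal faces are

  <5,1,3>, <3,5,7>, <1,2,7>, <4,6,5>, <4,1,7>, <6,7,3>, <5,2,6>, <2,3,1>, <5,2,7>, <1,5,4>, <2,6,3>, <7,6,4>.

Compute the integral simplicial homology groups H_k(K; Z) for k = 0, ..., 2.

H_0 ≅ Z,  H_1 ≅ Z/2,  H_2 = 0.

Fix the vertex order 1 < 2 < 3 < 4 < 5 < 6 < 7 and write every simplex with vertices in increasing order. Then dim K = 2 and the simplices of K are:

  0-simplices (7): [1], [2], [3], [4], [5], [6], [7]
  1-simplices (18): [1,2], [1,3], [1,4], [1,5], [1,7], [2,3], [2,5], [2,6], [2,7], [3,5], [3,6], [3,7], [4,5], [4,6], [4,7], [5,6], [5,7], [6,7]
  2-simplices (12): [1,2,3], [1,2,7], [1,3,5], [1,4,5], [1,4,7], [2,3,6], [2,5,6], [2,5,7], [3,5,7], [3,6,7], [4,5,6], [4,6,7]

so the chain groups are C_0 ≅ Z^7, C_1 ≅ Z^18, C_2 ≅ Z^12.

The boundary map ∂_1: C_1 → C_0 is given by ∂[p,q] = [q] − [p].
The resulting 7×18 matrix has rank 6, and its Smith normal form has invariant factors (1,1,1,1,1,1).

∂_2: C_2 → C_1 sends each 2-simplex [p,q,r] to [q,r] − [p,r] + [p,q]. For instance
  ∂[1,3,5] = [3,5] − [1,5] + [1,3],
  ∂[3,6,7] = [6,7] − [3,7] + [3,6].
As a 18×12 matrix over Z this has rank 12, with invariant factors (1,1,1,1,1,1,1,1,1,1,1,2).

From H_k ≅ ker(∂_k) / im(∂_{k+1}) we obtain:

  H_0: rank C_0 − rank ∂_1 = 7 − 6 = 1, and the invariant factors of ∂_1 are all 1, so H_0 ≅ Z.
  H_1: rank ker ∂_1 − rank ∂_2 = (18 − 6) − 12 = 0, and ∂_2 has invariant factor 2 > 1, so H_1 ≅ Z/2.
  H_2: rank ker ∂_2 − rank ∂_3 = (12 − 12) − 0 = 0, and there is no ∂_3, so H_2 ≅ 0.

As a check, the Euler characteristic is 7 − 18 + 12 = 1, which agrees with 1 − 0 + 0 = 1.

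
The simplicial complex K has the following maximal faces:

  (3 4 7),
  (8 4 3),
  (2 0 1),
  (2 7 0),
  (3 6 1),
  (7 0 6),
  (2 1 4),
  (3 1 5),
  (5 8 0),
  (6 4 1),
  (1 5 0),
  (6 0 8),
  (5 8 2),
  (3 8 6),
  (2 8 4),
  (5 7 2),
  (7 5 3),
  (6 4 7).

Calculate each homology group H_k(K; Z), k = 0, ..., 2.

Take the total order 0 < 1 < 2 < 3 < 4 < 5 < 6 < 7 < 8 on the vertex set. Then K (dimension 2) consists of the simplices:

  0-simplices (9): [0], [1], [2], [3], [4], [5], [6], [7], [8]
  1-simplices (27): (27 of them)
  2-simplices (18): [0,1,2], [0,1,5], [0,2,7], [0,5,8], [0,6,7], [0,6,8], [1,2,4], [1,3,5], [1,3,6], [1,4,6], [2,4,8], [2,5,7], [2,5,8], [3,4,7], [3,4,8], [3,5,7], [3,6,8], [4,6,7]

Hence C_0 ≅ Z^9, C_1 ≅ Z^27, C_2 ≅ Z^18.

∂_1: C_1 → C_0 is given by ∂[p,q] = [q] − [p].
As a 9×27 matrix over Z this has rank 8, with invariant factors (1,1,1,1,1,1,1,1).

∂_2: C_2 → C_1 sends each 2-simplex [p,q,r] to [q,r] − [p,r] + [p,q]. For instance
  ∂[1,2,4] = [2,4] − [1,4] + [1,2],
  ∂[2,5,8] = [5,8] − [2,8] + [2,5].
This gives a 27×18 integer matrix of rank 18; reducing to Smith normal form yields diagonal entries (1,1,1,1,1,1,1,1,1,1,1,1,1,1,1,1,1,2).

Computing H_k = (kernel of ∂_k) / (image of ∂_{k+1}):

  H_0: rank C_0 − rank ∂_1 = 9 − 8 = 1, and the invariant factors of ∂_1 are all 1, so H_0 ≅ Z.
  H_1: rank ker ∂_1 − rank ∂_2 = (27 − 8) − 18 = 1, and ∂_2 has invariant factor 2 > 1, so H_1 ≅ Z ⊕ Z/2.
  H_2: rank ker ∂_2 − rank ∂_3 = (18 − 18) − 0 = 0, and there is no ∂_3, so H_2 ≅ 0.

H_0 = Z,  H_1 = Z ⊕ Z/2,  H_2 = 0.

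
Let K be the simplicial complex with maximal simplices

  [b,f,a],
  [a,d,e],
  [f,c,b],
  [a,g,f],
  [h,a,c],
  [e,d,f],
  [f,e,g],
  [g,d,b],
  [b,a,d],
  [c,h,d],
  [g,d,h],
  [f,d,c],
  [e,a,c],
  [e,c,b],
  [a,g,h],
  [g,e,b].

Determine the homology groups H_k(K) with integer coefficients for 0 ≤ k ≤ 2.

H_0 ≅ Z,  H_1 ≅ Z^2,  H_2 ≅ Z.

Order the vertices as a < b < c < d < e < f < g < h. Listing each simplex with vertices in this order, K has dimension 2 with simplices:

  0-simplices (8): a, b, c, d, e, f, g, h
  1-simplices (24): ab, ac, ad, ae, af, ag, ah, bc, bd, be, bf, bg, cd, ce, cf, ch, de, df, dg, dh, ef, eg, fg, gh
  2-simplices (16): abd, abf, ace, ach, ade, afg, agh, bce, bcf, bdg, beg, cdf, cdh, def, dgh, efg

Hence C_0 ≅ Z^8, C_1 ≅ Z^24, C_2 ≅ Z^16.

∂_1: C_1 → C_0 maps an edge to its endpoints' difference, ∂[p,q] = q − p.
As a 8×24 matrix over Z this has rank 7, with invariant factors (1,1,1,1,1,1,1).

Boundary ∂_2: C_2 → C_1 acts by ∂[p,q,r] = [q,r] − [p,r] + [p,q]. For instance
  ∂bdg = dg − bg + bd,
  ∂def = ef − df + de.
As a 24×16 matrix over Z this has rank 15, with invariant factors (1,1,1,1,1,1,1,1,1,1,1,1,1,1,1).

From H_k ≅ ker(∂_k) / im(∂_{k+1}) we obtain:

  H_0: rank C_0 − rank ∂_1 = 8 − 7 = 1, and the invariant factors of ∂_1 are all 1, so H_0 ≅ Z.
  H_1: rank ker ∂_1 − rank ∂_2 = (24 − 7) − 15 = 2, and the invariant factors of ∂_2 are all 1, so H_1 ≅ Z^2.
  H_2: rank ker ∂_2 − rank ∂_3 = (16 − 15) − 0 = 1, and there is no ∂_3, so H_2 ≅ Z.

As a check, the Euler characteristic is 8 − 24 + 16 = 0, which agrees with 1 − 2 + 1 = 0.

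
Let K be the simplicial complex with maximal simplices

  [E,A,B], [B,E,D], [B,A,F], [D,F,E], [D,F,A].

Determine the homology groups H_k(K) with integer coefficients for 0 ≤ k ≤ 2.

H_0 ≅ Z,  H_1 ≅ Z,  H_2 = 0.

Take the total order A < B < D < E < F on the vertex set. Then K (dimension 2) consists of the simplices:

  0-simplices (5): A, B, D, E, F
  1-simplices (10): AB, AD, AE, AF, BD, BE, BF, DE, DF, EF
  2-simplices (5): ABE, ABF, ADF, BDE, DEF

Hence C_0 ≅ Z^5, C_1 ≅ Z^10, C_2 ≅ Z^5.

The boundary map ∂_1: C_1 → C_0 sends each edge [p,q] (with p < q) to q − p. For instance
  ∂EF = F − E.
The resulting 5×10 matrix has rank 4, and its Smith normal form has invariant factors (1,1,1,1).

Boundary ∂_2: C_2 → C_1 maps a triangle to the signed sum of its edges. For instance
  ∂ABE = BE − AE + AB,
  ∂DEF = EF − DF + DE.
As a 10×5 matrix over Z this has rank 5, with invariant factors (1,1,1,1,1).

Computing H_k = (kernel of ∂_k) / (image of ∂_{k+1}):

  H_0: rank C_0 − rank ∂_1 = 5 − 4 = 1, and the invariant factors of ∂_1 are all 1, so H_0 = Z.
  H_1: rank ker ∂_1 − rank ∂_2 = (10 − 4) − 5 = 1, and the invariant factors of ∂_2 are all 1, so H_1 = Z.
  H_2: rank ker ∂_2 − rank ∂_3 = (5 − 5) − 0 = 0, and there is no ∂_3, so H_2 = 0.

As a check, the Euler characteristic is 5 − 10 + 5 = 0, which agrees with 1 − 1 + 0 = 0.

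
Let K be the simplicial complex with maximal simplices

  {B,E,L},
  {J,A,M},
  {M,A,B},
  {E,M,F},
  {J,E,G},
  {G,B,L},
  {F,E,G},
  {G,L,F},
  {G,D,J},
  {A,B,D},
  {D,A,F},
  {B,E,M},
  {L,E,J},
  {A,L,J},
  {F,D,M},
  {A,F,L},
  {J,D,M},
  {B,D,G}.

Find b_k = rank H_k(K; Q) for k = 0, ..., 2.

b_0 = 1, b_1 = 1, b_2 = 0.

Take the total order A < B < D < E < F < G < J < L < M on the vertex set. Then K (dimension 2) consists of the simplices:

  0-simplices (9): A, B, D, E, F, G, J, L, M
  1-simplices (27): AB, AD, AF, AJ, AL, AM, BD, BE, BG, BL, BM, DF, DG, DJ, DM, EF, EG, EJ, EL, EM, FG, FL, FM, GJ, GL, JL, JM
  2-simplices (18): ABD, ABM, ADF, AFL, AJL, AJM, BDG, BEL, BEM, BGL, DFM, DGJ, DJM, EFG, EFM, EGJ, EJL, FGL

Hence C_0 ≅ Z^9, C_1 ≅ Z^27, C_2 ≅ Z^18.

Boundary ∂_1: C_1 → C_0 maps an edge to its endpoints' difference, ∂[p,q] = q − p. For instance
  ∂FM = M − F.
The 9×27 boundary matrix has rank 8 and Smith normal form diag(1,1,1,1,1,1,1,1).

Boundary ∂_2: C_2 → C_1 acts by ∂[p,q,r] = [q,r] − [p,r] + [p,q]. For instance
  ∂AFL = FL − AL + AF,
  ∂BGL = GL − BL + BG.
The resulting 27×18 matrix has rank 18, and its Smith normal form has invariant factors (1,1,1,1,1,1,1,1,1,1,1,1,1,1,1,1,1,2).

Computing H_k = (kernel of ∂_k) / (image of ∂_{k+1}):

  H_0: rank C_0 − rank ∂_1 = 9 − 8 = 1, and the invariant factors of ∂_1 are all 1, so H_0 ≅ Z.
  H_1: rank ker ∂_1 − rank ∂_2 = (27 − 8) − 18 = 1, and ∂_2 has invariant factor 2 > 1, so H_1 ≅ Z ⊕ Z/2.
  H_2: rank ker ∂_2 − rank ∂_3 = (18 − 18) − 0 = 0, and there is no ∂_3, so H_2 ≅ 0.

Hence the Betti numbers are b_0 = 1, b_1 = 1, b_2 = 0.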